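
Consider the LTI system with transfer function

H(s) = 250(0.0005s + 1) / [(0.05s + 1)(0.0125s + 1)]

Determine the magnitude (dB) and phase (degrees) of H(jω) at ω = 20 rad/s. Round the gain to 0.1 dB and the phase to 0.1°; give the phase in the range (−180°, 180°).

At ω = 20 rad/s:
zero (1 + j20·0.0005) = 1 + j0.01 → |·| ≈ 1, ∠ ≈ 0.57°
pole (1 + j20·0.05) = 1 + j1 → |·| ≈ 1.4142, ∠ ≈ 45.00°
pole (1 + j20·0.0125) = 1 + j0.25 → |·| ≈ 1.0308, ∠ ≈ 14.04°
|H| = 250 · 1 / (1.4142 · 1.0308) ≈ 171.5
Gain = 20 log₁₀(171.5) ≈ 44.69 dB
∠H = (0.57°) − (45.00° + 14.04°) = -58.47°

44.7 dB, -58.5°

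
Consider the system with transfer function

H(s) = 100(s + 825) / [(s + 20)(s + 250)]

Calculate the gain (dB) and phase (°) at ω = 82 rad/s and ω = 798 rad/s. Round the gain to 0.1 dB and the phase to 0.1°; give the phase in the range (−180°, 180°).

At s = jω = j82:
zero (s+825): 825 + j82 → |·| = √(825²+82²) = √687349 ≈ 829.07, ∠ = arctan(82/825) ≈ 5.68°
pole (s+20): 20 + j82 → |·| = √(20²+82²) = √7124 ≈ 84.404, ∠ = arctan(82/20) ≈ 76.29°
pole (s+250): 250 + j82 → |·| = √(250²+82²) = √69224 ≈ 263.1, ∠ = arctan(82/250) ≈ 18.16°
|H| = 100 · 829.07 / 22207 ≈ 3.7334
Gain = 20 log₁₀(3.7334) ≈ 11.44 dB
∠H = 5.68° − 94.45° = -88.77°

At s = jω = j798:
zero (s+825): 825 + j798 → |·| = √(825²+798²) = √1317429 ≈ 1147.8, ∠ = arctan(798/825) ≈ 44.05°
pole (s+20): 20 + j798 → |·| = √(20²+798²) = √637204 ≈ 798.25, ∠ = arctan(798/20) ≈ 88.56°
pole (s+250): 250 + j798 → |·| = √(250²+798²) = √699304 ≈ 836.24, ∠ = arctan(798/250) ≈ 72.61°
|H| = 100 · 1147.8 / 6.6753e+05 ≈ 0.17195
Gain = 20 log₁₀(0.17195) ≈ -15.29 dB
∠H = 44.05° − 161.17° = -117.12°

ω = 82: 11.4 dB, -88.8°; ω = 798: -15.3 dB, -117.1°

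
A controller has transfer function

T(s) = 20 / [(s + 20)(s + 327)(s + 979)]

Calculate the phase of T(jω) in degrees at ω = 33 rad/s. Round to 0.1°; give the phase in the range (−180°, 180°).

At s = jω = j33:
pole (s+20): 20 + j33 → |·| = √(20²+33²) = √1489 ≈ 38.588, ∠ = arctan(33/20) ≈ 58.78°
pole (s+327): 327 + j33 → |·| = √(327²+33²) = √108018 ≈ 328.66, ∠ = arctan(33/327) ≈ 5.76°
pole (s+979): 979 + j33 → |·| = √(979²+33²) = √959530 ≈ 979.56, ∠ = arctan(33/979) ≈ 1.93°
∠T = 0.00° − 66.47° = -66.47°

-66.5°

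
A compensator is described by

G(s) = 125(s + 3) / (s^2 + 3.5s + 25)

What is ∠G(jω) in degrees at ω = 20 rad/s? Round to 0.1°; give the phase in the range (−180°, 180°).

At s = jω = j20:
zero (s+3): 3 + j20 → |·| = √(3²+20²) = √409 ≈ 20.224, ∠ = arctan(20/3) ≈ 81.47°
quadratic: (j20)² + 3.5·j20 + 25 = -375 + j70 → |·| ≈ 381.48, ∠ ≈ 169.43°
∠G = 81.47° − 169.43° = -87.96°

-88.0°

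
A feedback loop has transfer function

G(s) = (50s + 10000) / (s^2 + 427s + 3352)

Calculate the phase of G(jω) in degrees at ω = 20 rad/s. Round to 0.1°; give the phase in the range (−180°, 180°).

Substitute s = j20:
Numerator: 50(j20) + 10000 = 10000 + j1000
Denominator: (j20)^2 + 427(j20) + 3352 = 2952 + j8540
|N| = √(10000² + 1000²) ≈ 10050, ∠N ≈ 5.71°
|D| = √(2952² + 8540²) ≈ 9035.8, ∠D ≈ 70.93°
∠G = 5.71° − 70.93° = -65.22°

-65.2°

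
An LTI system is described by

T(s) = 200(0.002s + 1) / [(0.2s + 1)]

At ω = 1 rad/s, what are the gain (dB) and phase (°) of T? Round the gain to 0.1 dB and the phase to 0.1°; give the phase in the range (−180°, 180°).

At ω = 1 rad/s:
zero (1 + j1·0.002) = 1 + j0.002 → |·| ≈ 1, ∠ ≈ 0.11°
pole (1 + j1·0.2) = 1 + j0.2 → |·| ≈ 1.0198, ∠ ≈ 11.31°
|T| = 200 · 1 / (1.0198) ≈ 196.12
Gain = 20 log₁₀(196.12) ≈ 45.85 dB
∠T = (0.11°) − (11.31°) = -11.20°

45.9 dB, -11.2°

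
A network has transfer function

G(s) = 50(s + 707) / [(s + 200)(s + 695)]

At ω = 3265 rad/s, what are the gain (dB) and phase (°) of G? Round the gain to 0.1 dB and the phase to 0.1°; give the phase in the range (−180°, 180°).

-36.3 dB, -86.7°

At s = jω = j3265:
zero (s+707): 707 + j3265 → |·| = √(707²+3265²) = √11160074 ≈ 3340.7, ∠ = arctan(3265/707) ≈ 77.78°
pole (s+200): 200 + j3265 → |·| = √(200²+3265²) = √10700225 ≈ 3271.1, ∠ = arctan(3265/200) ≈ 86.49°
pole (s+695): 695 + j3265 → |·| = √(695²+3265²) = √11143250 ≈ 3338.2, ∠ = arctan(3265/695) ≈ 77.98°
|G| = 50 · 3340.7 / 1.092e+07 ≈ 0.015296
Gain = 20 log₁₀(0.015296) ≈ -36.31 dB
∠G = 77.78° − 164.47° = -86.69°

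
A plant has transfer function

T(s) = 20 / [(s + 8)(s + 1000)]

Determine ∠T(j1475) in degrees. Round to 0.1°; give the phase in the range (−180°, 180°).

At s = jω = j1475:
pole (s+8): 8 + j1475 → |·| = √(8²+1475²) = √2175689 ≈ 1475, ∠ = arctan(1475/8) ≈ 89.69°
pole (s+1000): 1000 + j1475 → |·| = √(1000²+1475²) = √3175625 ≈ 1782, ∠ = arctan(1475/1000) ≈ 55.86°
∠T = 0.00° − 145.55° = -145.55°

-145.6°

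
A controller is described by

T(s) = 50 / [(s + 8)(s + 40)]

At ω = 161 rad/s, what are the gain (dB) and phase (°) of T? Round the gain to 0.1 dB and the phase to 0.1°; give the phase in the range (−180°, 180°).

-54.6 dB, -163.2°

At s = jω = j161:
pole (s+8): 8 + j161 → |·| = √(8²+161²) = √25985 ≈ 161.2, ∠ = arctan(161/8) ≈ 87.16°
pole (s+40): 40 + j161 → |·| = √(40²+161²) = √27521 ≈ 165.89, ∠ = arctan(161/40) ≈ 76.05°
|T| = 50 / 26741 ≈ 0.0018698
Gain = 20 log₁₀(0.0018698) ≈ -54.56 dB
∠T = 0.00° − 163.21° = -163.21°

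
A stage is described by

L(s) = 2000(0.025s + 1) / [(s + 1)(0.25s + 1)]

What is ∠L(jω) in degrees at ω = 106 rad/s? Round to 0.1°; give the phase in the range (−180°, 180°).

-108.0°

At ω = 106 rad/s:
zero (1 + j106·0.025) = 1 + j2.65 → |·| ≈ 2.8324, ∠ ≈ 69.33°
pole (1 + j106·1) = 1 + j106 → |·| ≈ 106, ∠ ≈ 89.46°
pole (1 + j106·0.25) = 1 + j26.5 → |·| ≈ 26.519, ∠ ≈ 87.84°
∠L = (69.33°) − (89.46° + 87.84°) = -107.97°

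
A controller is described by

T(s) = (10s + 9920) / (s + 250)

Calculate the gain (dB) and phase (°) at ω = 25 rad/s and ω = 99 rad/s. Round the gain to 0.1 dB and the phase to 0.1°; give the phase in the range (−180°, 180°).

ω = 25: 31.9 dB, -4.3°; ω = 99: 31.4 dB, -15.9°

Substitute s = j25:
Numerator: 10(j25) + 9920 = 9920 + j250
Denominator: (j25) + 250 = 250 + j25
|N| = √(9920² + 250²) ≈ 9923.1, ∠N ≈ 1.44°
|D| = √(250² + 25²) ≈ 251.25, ∠D ≈ 5.71°
|T| = 9923.1 / 251.25 ≈ 39.495
Gain = 20 log₁₀(39.495) ≈ 31.93 dB
∠T = 1.44° − 5.71° = -4.27°

Substitute s = j99:
Numerator: 10(j99) + 9920 = 9920 + j990
Denominator: (j99) + 250 = 250 + j99
|N| = √(9920² + 990²) ≈ 9969.3, ∠N ≈ 5.70°
|D| = √(250² + 99²) ≈ 268.89, ∠D ≈ 21.60°
|T| = 9969.3 / 268.89 ≈ 37.076
Gain = 20 log₁₀(37.076) ≈ 31.38 dB
∠T = 5.70° − 21.60° = -15.90°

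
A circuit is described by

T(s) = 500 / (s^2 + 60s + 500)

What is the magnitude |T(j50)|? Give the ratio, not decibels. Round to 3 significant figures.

Substitute s = j50:
Numerator: 500 = 500 + j0
Denominator: (j50)^2 + 60(j50) + 500 = -2000 + j3000
|N| = √(500² + 0²) ≈ 500, ∠N ≈ 0.00°
|D| = √(2000² + 3000²) ≈ 3605.6, ∠D ≈ 123.69°
|T| = 500 / 3605.6 ≈ 0.13867

0.139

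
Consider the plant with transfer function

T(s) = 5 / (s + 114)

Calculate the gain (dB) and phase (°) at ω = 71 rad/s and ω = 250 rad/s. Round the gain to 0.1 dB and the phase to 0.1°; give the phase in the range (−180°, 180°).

ω = 71: -28.6 dB, -31.9°; ω = 250: -34.8 dB, -65.5°

Substitute s = j71:
Numerator: 5 = 5 + j0
Denominator: (j71) + 114 = 114 + j71
|N| = √(5² + 0²) ≈ 5, ∠N ≈ 0.00°
|D| = √(114² + 71²) ≈ 134.3, ∠D ≈ 31.91°
|T| = 5 / 134.3 ≈ 0.03723
Gain = 20 log₁₀(0.03723) ≈ -28.58 dB
∠T = 0.00° − 31.91° = -31.91°

Substitute s = j250:
Numerator: 5 = 5 + j0
Denominator: (j250) + 114 = 114 + j250
|N| = √(5² + 0²) ≈ 5, ∠N ≈ 0.00°
|D| = √(114² + 250²) ≈ 274.77, ∠D ≈ 65.49°
|T| = 5 / 274.77 ≈ 0.018197
Gain = 20 log₁₀(0.018197) ≈ -34.80 dB
∠T = 0.00° − 65.49° = -65.49°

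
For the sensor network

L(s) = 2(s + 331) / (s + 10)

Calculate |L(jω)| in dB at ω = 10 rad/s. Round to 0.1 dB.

At s = jω = j10:
zero (s+331): 331 + j10 → |·| = √(331²+10²) = √109661 ≈ 331.15, ∠ = arctan(10/331) ≈ 1.73°
pole (s+10): 10 + j10 → |·| = √(10²+10²) = √200 ≈ 14.142, ∠ = arctan(10/10) ≈ 45.00°
|L| = 2 · 331.15 / 14.142 ≈ 46.832
Gain = 20 log₁₀(46.832) ≈ 33.41 dB

33.4 dB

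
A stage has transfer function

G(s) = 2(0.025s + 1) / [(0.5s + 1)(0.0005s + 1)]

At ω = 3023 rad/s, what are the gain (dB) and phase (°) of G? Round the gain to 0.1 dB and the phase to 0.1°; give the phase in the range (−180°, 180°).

At ω = 3023 rad/s:
zero (1 + j3023·0.025) = 1 + j75.575 → |·| ≈ 75.582, ∠ ≈ 89.24°
pole (1 + j3023·0.5) = 1 + j1511.5 → |·| ≈ 1511.5, ∠ ≈ 89.96°
pole (1 + j3023·0.0005) = 1 + j1.5115 → |·| ≈ 1.8124, ∠ ≈ 56.51°
|G| = 2 · 75.582 / (1511.5 · 1.8124) ≈ 0.055181
Gain = 20 log₁₀(0.055181) ≈ -25.16 dB
∠G = (89.24°) − (89.96° + 56.51°) = -57.23°

-25.2 dB, -57.2°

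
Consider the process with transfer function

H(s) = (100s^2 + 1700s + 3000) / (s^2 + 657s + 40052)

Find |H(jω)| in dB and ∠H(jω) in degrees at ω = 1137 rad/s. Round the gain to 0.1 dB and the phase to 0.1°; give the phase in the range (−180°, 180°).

Substitute s = j1137:
Numerator: 100(j1137)^2 + 1700(j1137) + 3000 = -129273900 + j1932900
Denominator: (j1137)^2 + 657(j1137) + 40052 = -1252717 + j747009
|N| = √(129273900² + 1932900²) ≈ 1.2929e+08, ∠N ≈ 179.14°
|D| = √(1252717² + 747009²) ≈ 1.4585e+06, ∠D ≈ 149.19°
|H| = 1.2929e+08 / 1.4585e+06 ≈ 88.646
Gain = 20 log₁₀(88.646) ≈ 38.95 dB
∠H = 179.14° − 149.19° = 29.95°

39.0 dB, 30.0°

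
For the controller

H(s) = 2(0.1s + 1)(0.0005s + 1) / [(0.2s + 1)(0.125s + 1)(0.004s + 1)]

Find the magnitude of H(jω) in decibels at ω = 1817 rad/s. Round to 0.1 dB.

At ω = 1817 rad/s:
zero (1 + j1817·0.1) = 1 + j181.7 → |·| ≈ 181.7, ∠ ≈ 89.68°
zero (1 + j1817·0.0005) = 1 + j0.9085 → |·| ≈ 1.3511, ∠ ≈ 42.26°
pole (1 + j1817·0.2) = 1 + j363.4 → |·| ≈ 363.4, ∠ ≈ 89.84°
pole (1 + j1817·0.125) = 1 + j227.125 → |·| ≈ 227.13, ∠ ≈ 89.75°
pole (1 + j1817·0.004) = 1 + j7.268 → |·| ≈ 7.3365, ∠ ≈ 82.17°
|H| = 2 · 181.7 · 1.3511 / (363.4 · 227.13 · 7.3365) ≈ 0.00081082
Gain = 20 log₁₀(0.00081082) ≈ -61.82 dB

-61.8 dB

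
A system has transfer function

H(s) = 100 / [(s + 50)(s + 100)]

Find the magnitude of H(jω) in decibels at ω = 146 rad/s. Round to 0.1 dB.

-48.7 dB

At s = jω = j146:
pole (s+50): 50 + j146 → |·| = √(50²+146²) = √23816 ≈ 154.32, ∠ = arctan(146/50) ≈ 71.10°
pole (s+100): 100 + j146 → |·| = √(100²+146²) = √31316 ≈ 176.96, ∠ = arctan(146/100) ≈ 55.59°
|H| = 100 / 27308 ≈ 0.0036619
Gain = 20 log₁₀(0.0036619) ≈ -48.73 dB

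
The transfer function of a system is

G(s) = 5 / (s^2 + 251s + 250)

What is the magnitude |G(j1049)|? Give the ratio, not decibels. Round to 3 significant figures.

Substitute s = j1049:
Numerator: 5 = 5 + j0
Denominator: (j1049)^2 + 251(j1049) + 250 = -1100151 + j263299
|N| = √(5² + 0²) ≈ 5, ∠N ≈ 0.00°
|D| = √(1100151² + 263299²) ≈ 1.1312e+06, ∠D ≈ 166.54°
|G| = 5 / 1.1312e+06 ≈ 4.4201e-06

4.42e-06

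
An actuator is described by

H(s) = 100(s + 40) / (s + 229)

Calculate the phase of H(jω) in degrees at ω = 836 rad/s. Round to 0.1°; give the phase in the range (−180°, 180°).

12.6°

At s = jω = j836:
zero (s+40): 40 + j836 → |·| = √(40²+836²) = √700496 ≈ 836.96, ∠ = arctan(836/40) ≈ 87.26°
pole (s+229): 229 + j836 → |·| = √(229²+836²) = √751337 ≈ 866.8, ∠ = arctan(836/229) ≈ 74.68°
∠H = 87.26° − 74.68° = 12.58°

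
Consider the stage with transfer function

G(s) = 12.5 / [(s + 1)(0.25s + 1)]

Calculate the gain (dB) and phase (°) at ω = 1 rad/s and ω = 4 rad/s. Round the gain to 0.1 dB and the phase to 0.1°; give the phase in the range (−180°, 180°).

ω = 1: 18.7 dB, -59.0°; ω = 4: 6.6 dB, -121.0°

At ω = 1 rad/s:
pole (1 + j1·1) = 1 + j1 → |·| ≈ 1.4142, ∠ ≈ 45.00°
pole (1 + j1·0.25) = 1 + j0.25 → |·| ≈ 1.0308, ∠ ≈ 14.04°
|G| = 12.5 · 1 / (1.4142 · 1.0308) ≈ 8.5748
Gain = 20 log₁₀(8.5748) ≈ 18.66 dB
∠G = (0°) − (45.00° + 14.04°) = -59.04°

At ω = 4 rad/s:
pole (1 + j4·1) = 1 + j4 → |·| ≈ 4.1231, ∠ ≈ 75.96°
pole (1 + j4·0.25) = 1 + j1 → |·| ≈ 1.4142, ∠ ≈ 45.00°
|G| = 12.5 · 1 / (4.1231 · 1.4142) ≈ 2.1438
Gain = 20 log₁₀(2.1438) ≈ 6.62 dB
∠G = (0°) − (75.96° + 45.00°) = -120.96°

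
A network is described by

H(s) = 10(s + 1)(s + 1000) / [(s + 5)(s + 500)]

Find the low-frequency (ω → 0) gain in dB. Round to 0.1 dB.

H(0) = 10·1·1000 / (5·500) = 4
20 log₁₀(4) ≈ 12.04 dB

12.0 dB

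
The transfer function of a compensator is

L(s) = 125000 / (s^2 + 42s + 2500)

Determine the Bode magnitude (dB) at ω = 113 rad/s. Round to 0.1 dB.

At s = jω = j113:
quadratic: (j113)² + 42·j113 + 2500 = -10269 + j4746 → |·| ≈ 11313, ∠ ≈ 155.20°
|L| = 125000 / 11313 ≈ 11.049
Gain = 20 log₁₀(11.049) ≈ 20.87 dB

20.9 dB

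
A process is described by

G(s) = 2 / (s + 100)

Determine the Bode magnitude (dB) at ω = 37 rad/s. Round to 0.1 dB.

At s = jω = j37:
pole (s+100): 100 + j37 → |·| = √(100²+37²) = √11369 ≈ 106.63, ∠ = arctan(37/100) ≈ 20.30°
|G| = 2 / 106.63 ≈ 0.018756
Gain = 20 log₁₀(0.018756) ≈ -34.54 dB

-34.5 dB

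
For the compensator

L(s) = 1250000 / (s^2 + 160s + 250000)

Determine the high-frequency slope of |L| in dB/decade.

-40 dB/decade

Each pole contributes −20 dB/decade at high frequency; each zero contributes +20 dB/decade.
Net: 0 zero(s) − 2 pole(s) → -40 dB/decade.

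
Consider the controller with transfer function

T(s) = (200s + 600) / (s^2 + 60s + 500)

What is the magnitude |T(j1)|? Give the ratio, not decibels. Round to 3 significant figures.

Substitute s = j1:
Numerator: 200(j1) + 600 = 600 + j200
Denominator: (j1)^2 + 60(j1) + 500 = 499 + j60
|N| = √(600² + 200²) ≈ 632.46, ∠N ≈ 18.43°
|D| = √(499² + 60²) ≈ 502.59, ∠D ≈ 6.86°
|T| = 632.46 / 502.59 ≈ 1.2584

1.26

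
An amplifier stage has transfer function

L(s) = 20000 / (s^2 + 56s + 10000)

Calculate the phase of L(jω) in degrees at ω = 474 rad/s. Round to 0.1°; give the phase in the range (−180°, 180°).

At s = jω = j474:
quadratic: (j474)² + 56·j474 + 10000 = -214676 + j26544 → |·| ≈ 2.1631e+05, ∠ ≈ 172.95°
∠L = 0.00° − 172.95° = -172.95°

-173.0°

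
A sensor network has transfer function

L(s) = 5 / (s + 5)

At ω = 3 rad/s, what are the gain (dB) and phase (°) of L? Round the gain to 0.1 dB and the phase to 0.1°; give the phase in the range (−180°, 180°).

Substitute s = j3:
Numerator: 5 = 5 + j0
Denominator: (j3) + 5 = 5 + j3
|N| = √(5² + 0²) ≈ 5, ∠N ≈ 0.00°
|D| = √(5² + 3²) ≈ 5.831, ∠D ≈ 30.96°
|L| = 5 / 5.831 ≈ 0.85749
Gain = 20 log₁₀(0.85749) ≈ -1.34 dB
∠L = 0.00° − 30.96° = -30.96°

-1.3 dB, -31.0°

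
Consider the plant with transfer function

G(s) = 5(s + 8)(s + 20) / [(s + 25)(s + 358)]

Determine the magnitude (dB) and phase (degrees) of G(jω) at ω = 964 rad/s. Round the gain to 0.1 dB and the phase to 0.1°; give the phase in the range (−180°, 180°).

13.4 dB, 20.2°

At s = jω = j964:
zero (s+8): 8 + j964 → |·| = √(8²+964²) = √929360 ≈ 964.03, ∠ = arctan(964/8) ≈ 89.52°
zero (s+20): 20 + j964 → |·| = √(20²+964²) = √929696 ≈ 964.21, ∠ = arctan(964/20) ≈ 88.81°
pole (s+25): 25 + j964 → |·| = √(25²+964²) = √929921 ≈ 964.32, ∠ = arctan(964/25) ≈ 88.51°
pole (s+358): 358 + j964 → |·| = √(358²+964²) = √1057460 ≈ 1028.3, ∠ = arctan(964/358) ≈ 69.63°
|G| = 5 · 9.2953e+05 / 9.9161e+05 ≈ 4.687
Gain = 20 log₁₀(4.687) ≈ 13.42 dB
∠G = 178.33° − 158.14° = 20.19°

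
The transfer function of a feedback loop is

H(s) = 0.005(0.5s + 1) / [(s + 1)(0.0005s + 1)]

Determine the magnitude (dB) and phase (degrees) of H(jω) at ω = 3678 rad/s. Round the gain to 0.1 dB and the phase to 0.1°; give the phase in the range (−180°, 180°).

At ω = 3678 rad/s:
zero (1 + j3678·0.5) = 1 + j1839 → |·| ≈ 1839, ∠ ≈ 89.97°
pole (1 + j3678·1) = 1 + j3678 → |·| ≈ 3678, ∠ ≈ 89.98°
pole (1 + j3678·0.0005) = 1 + j1.839 → |·| ≈ 2.0933, ∠ ≈ 61.46°
|H| = 0.005 · 1839 / (3678 · 2.0933) ≈ 0.0011943
Gain = 20 log₁₀(0.0011943) ≈ -58.46 dB
∠H = (89.97°) − (89.98° + 61.46°) = -61.47°

-58.5 dB, -61.5°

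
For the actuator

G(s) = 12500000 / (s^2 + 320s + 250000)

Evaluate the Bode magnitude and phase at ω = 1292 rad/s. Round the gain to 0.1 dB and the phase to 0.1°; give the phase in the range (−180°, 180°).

At s = jω = j1292:
quadratic: (j1292)² + 320·j1292 + 250000 = -1419264 + j413440 → |·| ≈ 1.4783e+06, ∠ ≈ 163.76°
|G| = 12500000 / 1.4783e+06 ≈ 8.4557
Gain = 20 log₁₀(8.4557) ≈ 18.54 dB
∠G = 0.00° − 163.76° = -163.76°

18.5 dB, -163.8°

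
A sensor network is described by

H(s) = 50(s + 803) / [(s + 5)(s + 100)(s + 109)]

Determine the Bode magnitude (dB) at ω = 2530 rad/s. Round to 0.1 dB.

-101.7 dB

At s = jω = j2530:
zero (s+803): 803 + j2530 → |·| = √(803²+2530²) = √7045709 ≈ 2654.4, ∠ = arctan(2530/803) ≈ 72.39°
pole (s+5): 5 + j2530 → |·| = √(5²+2530²) = √6400925 ≈ 2530, ∠ = arctan(2530/5) ≈ 89.89°
pole (s+100): 100 + j2530 → |·| = √(100²+2530²) = √6410900 ≈ 2532, ∠ = arctan(2530/100) ≈ 87.74°
pole (s+109): 109 + j2530 → |·| = √(109²+2530²) = √6412781 ≈ 2532.3, ∠ = arctan(2530/109) ≈ 87.53°
|H| = 50 · 2654.4 / 1.6222e+10 ≈ 8.1815e-06
Gain = 20 log₁₀(8.1815e-06) ≈ -101.74 dB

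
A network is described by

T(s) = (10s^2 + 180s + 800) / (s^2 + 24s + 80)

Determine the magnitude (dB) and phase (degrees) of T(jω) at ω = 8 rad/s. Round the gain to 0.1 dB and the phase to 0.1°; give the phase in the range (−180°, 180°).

17.5 dB, -1.6°

Substitute s = j8:
Numerator: 10(j8)^2 + 180(j8) + 800 = 160 + j1440
Denominator: (j8)^2 + 24(j8) + 80 = 16 + j192
|N| = √(160² + 1440²) ≈ 1448.9, ∠N ≈ 83.66°
|D| = √(16² + 192²) ≈ 192.67, ∠D ≈ 85.24°
|T| = 1448.9 / 192.67 ≈ 7.5201
Gain = 20 log₁₀(7.5201) ≈ 17.52 dB
∠T = 83.66° − 85.24° = -1.58°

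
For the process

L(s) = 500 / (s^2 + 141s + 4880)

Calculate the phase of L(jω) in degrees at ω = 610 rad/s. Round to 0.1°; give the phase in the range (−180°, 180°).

-166.8°

Substitute s = j610:
Numerator: 500 = 500 + j0
Denominator: (j610)^2 + 141(j610) + 4880 = -367220 + j86010
|N| = √(500² + 0²) ≈ 500, ∠N ≈ 0.00°
|D| = √(367220² + 86010²) ≈ 3.7716e+05, ∠D ≈ 166.82°
∠L = 0.00° − 166.82° = -166.82°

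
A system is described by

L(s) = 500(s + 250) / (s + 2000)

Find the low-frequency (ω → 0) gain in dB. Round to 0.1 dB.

L(0) = 500·250 / (2000) = 62.5
20 log₁₀(62.5) ≈ 35.92 dB

35.9 dB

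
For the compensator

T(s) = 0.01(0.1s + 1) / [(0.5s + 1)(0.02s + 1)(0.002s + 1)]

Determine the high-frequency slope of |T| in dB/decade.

Each pole contributes −20 dB/decade at high frequency; each zero contributes +20 dB/decade.
Net: 1 zero(s) − 3 pole(s) → -40 dB/decade.

-40 dB/decade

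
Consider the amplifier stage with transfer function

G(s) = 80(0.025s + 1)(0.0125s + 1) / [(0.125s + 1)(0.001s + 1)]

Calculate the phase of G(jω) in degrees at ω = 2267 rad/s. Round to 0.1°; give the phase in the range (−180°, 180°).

21.0°

At ω = 2267 rad/s:
zero (1 + j2267·0.025) = 1 + j56.675 → |·| ≈ 56.684, ∠ ≈ 88.99°
zero (1 + j2267·0.0125) = 1 + j28.3375 → |·| ≈ 28.355, ∠ ≈ 87.98°
pole (1 + j2267·0.125) = 1 + j283.375 → |·| ≈ 283.38, ∠ ≈ 89.80°
pole (1 + j2267·0.001) = 1 + j2.267 → |·| ≈ 2.4778, ∠ ≈ 66.20°
∠G = (88.99° + 87.98°) − (89.80° + 66.20°) = 20.97°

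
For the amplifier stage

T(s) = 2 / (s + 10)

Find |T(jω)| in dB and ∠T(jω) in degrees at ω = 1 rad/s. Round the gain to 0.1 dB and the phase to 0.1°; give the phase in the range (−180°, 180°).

-14.0 dB, -5.7°

At s = jω = j1:
pole (s+10): 10 + j1 → |·| = √(10²+1²) = √101 ≈ 10.05, ∠ = arctan(1/10) ≈ 5.71°
|T| = 2 / 10.05 ≈ 0.199
Gain = 20 log₁₀(0.199) ≈ -14.02 dB
∠T = 0.00° − 5.71° = -5.71°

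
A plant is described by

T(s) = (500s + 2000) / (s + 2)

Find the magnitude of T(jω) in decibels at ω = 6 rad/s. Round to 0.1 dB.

Substitute s = j6:
Numerator: 500(j6) + 2000 = 2000 + j3000
Denominator: (j6) + 2 = 2 + j6
|N| = √(2000² + 3000²) ≈ 3605.6, ∠N ≈ 56.31°
|D| = √(2² + 6²) ≈ 6.3246, ∠D ≈ 71.57°
|T| = 3605.6 / 6.3246 ≈ 570.09
Gain = 20 log₁₀(570.09) ≈ 55.12 dB

55.1 dB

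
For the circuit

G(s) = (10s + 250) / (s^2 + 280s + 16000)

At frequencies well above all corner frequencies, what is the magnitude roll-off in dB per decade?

-20 dB/decade

Each pole contributes −20 dB/decade at high frequency; each zero contributes +20 dB/decade.
Net: 1 zero(s) − 2 pole(s) → -20 dB/decade.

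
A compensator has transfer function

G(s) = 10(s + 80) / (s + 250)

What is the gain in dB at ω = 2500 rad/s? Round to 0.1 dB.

At s = jω = j2500:
zero (s+80): 80 + j2500 → |·| = √(80²+2500²) = √6256400 ≈ 2501.3, ∠ = arctan(2500/80) ≈ 88.17°
pole (s+250): 250 + j2500 → |·| = √(250²+2500²) = √6312500 ≈ 2512.5, ∠ = arctan(2500/250) ≈ 84.29°
|G| = 10 · 2501.3 / 2512.5 ≈ 9.9554
Gain = 20 log₁₀(9.9554) ≈ 19.96 dB

20.0 dB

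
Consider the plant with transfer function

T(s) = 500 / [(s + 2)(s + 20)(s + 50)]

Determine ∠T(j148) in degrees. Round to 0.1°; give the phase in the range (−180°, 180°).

117.1°

At s = jω = j148:
pole (s+2): 2 + j148 → |·| = √(2²+148²) = √21908 ≈ 148.01, ∠ = arctan(148/2) ≈ 89.23°
pole (s+20): 20 + j148 → |·| = √(20²+148²) = √22304 ≈ 149.35, ∠ = arctan(148/20) ≈ 82.30°
pole (s+50): 50 + j148 → |·| = √(50²+148²) = √24404 ≈ 156.22, ∠ = arctan(148/50) ≈ 71.33°
∠T = 0.00° − 242.86° = -242.86° ≡ 117.14° (principal value)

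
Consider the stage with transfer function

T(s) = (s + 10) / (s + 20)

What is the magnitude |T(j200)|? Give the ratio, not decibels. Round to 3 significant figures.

Substitute s = j200:
Numerator: (j200) + 10 = 10 + j200
Denominator: (j200) + 20 = 20 + j200
|N| = √(10² + 200²) ≈ 200.25, ∠N ≈ 87.14°
|D| = √(20² + 200²) ≈ 201, ∠D ≈ 84.29°
|T| = 200.25 / 201 ≈ 0.99627

0.996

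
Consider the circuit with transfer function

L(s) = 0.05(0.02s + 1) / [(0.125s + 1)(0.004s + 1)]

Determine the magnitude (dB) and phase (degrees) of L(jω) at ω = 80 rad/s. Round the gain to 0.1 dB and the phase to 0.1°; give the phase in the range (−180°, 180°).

At ω = 80 rad/s:
zero (1 + j80·0.02) = 1 + j1.6 → |·| ≈ 1.8868, ∠ ≈ 57.99°
pole (1 + j80·0.125) = 1 + j10 → |·| ≈ 10.05, ∠ ≈ 84.29°
pole (1 + j80·0.004) = 1 + j0.32 → |·| ≈ 1.05, ∠ ≈ 17.74°
|L| = 0.05 · 1.8868 / (10.05 · 1.05) ≈ 0.0089401
Gain = 20 log₁₀(0.0089401) ≈ -40.97 dB
∠L = (57.99°) − (84.29° + 17.74°) = -44.04°

-41.0 dB, -44.0°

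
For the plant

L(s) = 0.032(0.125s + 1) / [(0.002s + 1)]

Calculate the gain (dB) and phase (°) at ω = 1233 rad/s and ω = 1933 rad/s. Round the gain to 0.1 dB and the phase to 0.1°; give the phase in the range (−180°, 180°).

At ω = 1233 rad/s:
zero (1 + j1233·0.125) = 1 + j154.125 → |·| ≈ 154.13, ∠ ≈ 89.63°
pole (1 + j1233·0.002) = 1 + j2.466 → |·| ≈ 2.661, ∠ ≈ 67.93°
|L| = 0.032 · 154.13 / (2.661) ≈ 1.8535
Gain = 20 log₁₀(1.8535) ≈ 5.36 dB
∠L = (89.63°) − (67.93°) = 21.70°

At ω = 1933 rad/s:
zero (1 + j1933·0.125) = 1 + j241.625 → |·| ≈ 241.63, ∠ ≈ 89.76°
pole (1 + j1933·0.002) = 1 + j3.866 → |·| ≈ 3.9932, ∠ ≈ 75.50°
|L| = 0.032 · 241.63 / (3.9932) ≈ 1.9363
Gain = 20 log₁₀(1.9363) ≈ 5.74 dB
∠L = (89.76°) − (75.50°) = 14.26°

ω = 1233: 5.4 dB, 21.7°; ω = 1933: 5.7 dB, 14.3°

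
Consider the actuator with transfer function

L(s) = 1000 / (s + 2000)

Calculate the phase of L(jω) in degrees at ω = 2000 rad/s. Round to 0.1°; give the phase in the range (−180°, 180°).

-45.0°

Substitute s = j2000:
Numerator: 1000 = 1000 + j0
Denominator: (j2000) + 2000 = 2000 + j2000
|N| = √(1000² + 0²) ≈ 1000, ∠N ≈ 0.00°
|D| = √(2000² + 2000²) ≈ 2828.4, ∠D ≈ 45.00°
∠L = 0.00° − 45.00° = -45.00°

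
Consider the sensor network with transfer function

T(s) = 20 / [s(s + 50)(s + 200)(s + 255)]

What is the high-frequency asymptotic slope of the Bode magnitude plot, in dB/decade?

-80 dB/decade

Each pole contributes −20 dB/decade at high frequency; each zero contributes +20 dB/decade.
Net: 0 zero(s) − 4 pole(s) → -80 dB/decade.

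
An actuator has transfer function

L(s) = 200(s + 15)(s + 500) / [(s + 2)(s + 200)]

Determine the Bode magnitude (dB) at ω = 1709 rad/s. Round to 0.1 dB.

46.3 dB

At s = jω = j1709:
zero (s+15): 15 + j1709 → |·| = √(15²+1709²) = √2920906 ≈ 1709.1, ∠ = arctan(1709/15) ≈ 89.50°
zero (s+500): 500 + j1709 → |·| = √(500²+1709²) = √3170681 ≈ 1780.6, ∠ = arctan(1709/500) ≈ 73.69°
pole (s+2): 2 + j1709 → |·| = √(2²+1709²) = √2920685 ≈ 1709, ∠ = arctan(1709/2) ≈ 89.93°
pole (s+200): 200 + j1709 → |·| = √(200²+1709²) = √2960681 ≈ 1720.7, ∠ = arctan(1709/200) ≈ 83.33°
|L| = 200 · 3.0432e+06 / 2.9407e+06 ≈ 206.97
Gain = 20 log₁₀(206.97) ≈ 46.32 dB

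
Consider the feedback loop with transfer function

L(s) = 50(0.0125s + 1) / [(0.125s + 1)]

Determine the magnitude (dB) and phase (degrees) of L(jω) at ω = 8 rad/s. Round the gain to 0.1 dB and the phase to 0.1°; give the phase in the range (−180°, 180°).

At ω = 8 rad/s:
zero (1 + j8·0.0125) = 1 + j0.1 → |·| ≈ 1.005, ∠ ≈ 5.71°
pole (1 + j8·0.125) = 1 + j1 → |·| ≈ 1.4142, ∠ ≈ 45.00°
|L| = 50 · 1.005 / (1.4142) ≈ 35.532
Gain = 20 log₁₀(35.532) ≈ 31.01 dB
∠L = (5.71°) − (45.00°) = -39.29°

31.0 dB, -39.3°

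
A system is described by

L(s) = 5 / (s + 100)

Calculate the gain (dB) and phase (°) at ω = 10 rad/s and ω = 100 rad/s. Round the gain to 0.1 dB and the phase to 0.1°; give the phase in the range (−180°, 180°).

ω = 10: -26.1 dB, -5.7°; ω = 100: -29.0 dB, -45.0°

At s = jω = j10:
pole (s+100): 100 + j10 → |·| = √(100²+10²) = √10100 ≈ 100.5, ∠ = arctan(10/100) ≈ 5.71°
|L| = 5 / 100.5 ≈ 0.049751
Gain = 20 log₁₀(0.049751) ≈ -26.06 dB
∠L = 0.00° − 5.71° = -5.71°

At s = jω = j100:
pole (s+100): 100 + j100 → |·| = √(100²+100²) = √20000 ≈ 141.42, ∠ = arctan(100/100) ≈ 45.00°
|L| = 5 / 141.42 ≈ 0.035356
Gain = 20 log₁₀(0.035356) ≈ -29.03 dB
∠L = 0.00° − 45.00° = -45.00°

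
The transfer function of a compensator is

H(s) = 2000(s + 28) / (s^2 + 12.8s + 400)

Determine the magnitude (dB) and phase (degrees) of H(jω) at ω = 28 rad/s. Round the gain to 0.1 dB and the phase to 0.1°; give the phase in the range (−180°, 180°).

At s = jω = j28:
zero (s+28): 28 + j28 → |·| = √(28²+28²) = √1568 ≈ 39.598, ∠ = arctan(28/28) ≈ 45.00°
quadratic: (j28)² + 12.8·j28 + 400 = -384 + j358.4 → |·| ≈ 525.27, ∠ ≈ 136.97°
|H| = 2000 · 39.598 / 525.27 ≈ 150.77
Gain = 20 log₁₀(150.77) ≈ 43.57 dB
∠H = 45.00° − 136.97° = -91.97°

43.6 dB, -92.0°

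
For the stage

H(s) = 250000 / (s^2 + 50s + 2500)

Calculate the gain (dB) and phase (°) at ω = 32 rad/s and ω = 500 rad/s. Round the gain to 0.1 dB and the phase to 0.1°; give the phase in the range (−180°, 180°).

ω = 32: 41.2 dB, -47.3°; ω = 500: 0.0 dB, -174.2°

At s = jω = j32:
quadratic: (j32)² + 50·j32 + 2500 = 1476 + j1600 → |·| ≈ 2176.8, ∠ ≈ 47.31°
|H| = 250000 / 2176.8 ≈ 114.85
Gain = 20 log₁₀(114.85) ≈ 41.20 dB
∠H = 0.00° − 47.31° = -47.31°

At s = jω = j500:
quadratic: (j500)² + 50·j500 + 2500 = -247500 + j25000 → |·| ≈ 2.4876e+05, ∠ ≈ 174.23°
|H| = 250000 / 2.4876e+05 ≈ 1.005
Gain = 20 log₁₀(1.005) ≈ 0.04 dB
∠H = 0.00° − 174.23° = -174.23°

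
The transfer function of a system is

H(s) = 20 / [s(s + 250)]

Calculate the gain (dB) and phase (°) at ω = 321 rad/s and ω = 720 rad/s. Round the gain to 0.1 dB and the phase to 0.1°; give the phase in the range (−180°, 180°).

At s = jω = j321:
pole (s+250): 250 + j321 → |·| = √(250²+321²) = √165541 ≈ 406.87, ∠ = arctan(321/250) ≈ 52.09°
pole at origin: |s| = 321, ∠ = 90.00° (in denominator)
|H| = 20 / 1.3061e+05 ≈ 0.00015313
Gain = 20 log₁₀(0.00015313) ≈ -76.30 dB
∠H = 0.00° − 142.09° = -142.09°

At s = jω = j720:
pole (s+250): 250 + j720 → |·| = √(250²+720²) = √580900 ≈ 762.17, ∠ = arctan(720/250) ≈ 70.85°
pole at origin: |s| = 720, ∠ = 90.00° (in denominator)
|H| = 20 / 5.4876e+05 ≈ 3.6446e-05
Gain = 20 log₁₀(3.6446e-05) ≈ -88.77 dB
∠H = 0.00° − 160.85° = -160.85°

ω = 321: -76.3 dB, -142.1°; ω = 720: -88.8 dB, -160.9°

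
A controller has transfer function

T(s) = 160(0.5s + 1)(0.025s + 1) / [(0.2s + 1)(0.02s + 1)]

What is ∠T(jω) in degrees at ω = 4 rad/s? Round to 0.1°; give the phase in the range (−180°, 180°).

25.9°

At ω = 4 rad/s:
zero (1 + j4·0.5) = 1 + j2 → |·| ≈ 2.2361, ∠ ≈ 63.43°
zero (1 + j4·0.025) = 1 + j0.1 → |·| ≈ 1.005, ∠ ≈ 5.71°
pole (1 + j4·0.2) = 1 + j0.8 → |·| ≈ 1.2806, ∠ ≈ 38.66°
pole (1 + j4·0.02) = 1 + j0.08 → |·| ≈ 1.0032, ∠ ≈ 4.57°
∠T = (63.43° + 5.71°) − (38.66° + 4.57°) = 25.91°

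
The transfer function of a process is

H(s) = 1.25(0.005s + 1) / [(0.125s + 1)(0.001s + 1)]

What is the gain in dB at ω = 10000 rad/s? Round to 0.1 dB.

-46.1 dB

At ω = 10000 rad/s:
zero (1 + j10000·0.005) = 1 + j50 → |·| ≈ 50.01, ∠ ≈ 88.85°
pole (1 + j10000·0.125) = 1 + j1250 → |·| ≈ 1250, ∠ ≈ 89.95°
pole (1 + j10000·0.001) = 1 + j10 → |·| ≈ 10.05, ∠ ≈ 84.29°
|H| = 1.25 · 50.01 / (1250 · 10.05) ≈ 0.0049761
Gain = 20 log₁₀(0.0049761) ≈ -46.06 dB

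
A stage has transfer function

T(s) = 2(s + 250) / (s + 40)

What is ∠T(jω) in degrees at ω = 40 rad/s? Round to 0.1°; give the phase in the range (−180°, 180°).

At s = jω = j40:
zero (s+250): 250 + j40 → |·| = √(250²+40²) = √64100 ≈ 253.18, ∠ = arctan(40/250) ≈ 9.09°
pole (s+40): 40 + j40 → |·| = √(40²+40²) = √3200 ≈ 56.569, ∠ = arctan(40/40) ≈ 45.00°
∠T = 9.09° − 45.00° = -35.91°

-35.9°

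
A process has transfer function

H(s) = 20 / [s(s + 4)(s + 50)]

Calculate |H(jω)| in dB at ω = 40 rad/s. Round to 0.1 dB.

-74.2 dB

At s = jω = j40:
pole (s+4): 4 + j40 → |·| = √(4²+40²) = √1616 ≈ 40.2, ∠ = arctan(40/4) ≈ 84.29°
pole (s+50): 50 + j40 → |·| = √(50²+40²) = √4100 ≈ 64.031, ∠ = arctan(40/50) ≈ 38.66°
pole at origin: |s| = 40, ∠ = 90.00° (in denominator)
|H| = 20 / 1.0296e+05 ≈ 0.00019425
Gain = 20 log₁₀(0.00019425) ≈ -74.23 dB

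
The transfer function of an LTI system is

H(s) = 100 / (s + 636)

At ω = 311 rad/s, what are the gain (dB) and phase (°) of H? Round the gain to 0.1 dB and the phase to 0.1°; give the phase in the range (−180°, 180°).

-17.0 dB, -26.1°

At s = jω = j311:
pole (s+636): 636 + j311 → |·| = √(636²+311²) = √501217 ≈ 707.97, ∠ = arctan(311/636) ≈ 26.06°
|H| = 100 / 707.97 ≈ 0.14125
Gain = 20 log₁₀(0.14125) ≈ -17.00 dB
∠H = 0.00° − 26.06° = -26.06°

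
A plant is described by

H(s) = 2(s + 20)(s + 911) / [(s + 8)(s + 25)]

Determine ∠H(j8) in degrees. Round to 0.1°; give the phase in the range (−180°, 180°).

-40.4°

At s = jω = j8:
zero (s+20): 20 + j8 → |·| = √(20²+8²) = √464 ≈ 21.541, ∠ = arctan(8/20) ≈ 21.80°
zero (s+911): 911 + j8 → |·| = √(911²+8²) = √829985 ≈ 911.04, ∠ = arctan(8/911) ≈ 0.50°
pole (s+8): 8 + j8 → |·| = √(8²+8²) = √128 ≈ 11.314, ∠ = arctan(8/8) ≈ 45.00°
pole (s+25): 25 + j8 → |·| = √(25²+8²) = √689 ≈ 26.249, ∠ = arctan(8/25) ≈ 17.74°
∠H = 22.30° − 62.74° = -40.44°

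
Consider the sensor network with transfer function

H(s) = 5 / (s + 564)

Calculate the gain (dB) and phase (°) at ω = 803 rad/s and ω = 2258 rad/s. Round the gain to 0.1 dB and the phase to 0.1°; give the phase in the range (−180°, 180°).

Substitute s = j803:
Numerator: 5 = 5 + j0
Denominator: (j803) + 564 = 564 + j803
|N| = √(5² + 0²) ≈ 5, ∠N ≈ 0.00°
|D| = √(564² + 803²) ≈ 981.28, ∠D ≈ 54.92°
|H| = 5 / 981.28 ≈ 0.0050954
Gain = 20 log₁₀(0.0050954) ≈ -45.86 dB
∠H = 0.00° − 54.92° = -54.92°

Substitute s = j2258:
Numerator: 5 = 5 + j0
Denominator: (j2258) + 564 = 564 + j2258
|N| = √(5² + 0²) ≈ 5, ∠N ≈ 0.00°
|D| = √(564² + 2258²) ≈ 2327.4, ∠D ≈ 75.98°
|H| = 5 / 2327.4 ≈ 0.0021483
Gain = 20 log₁₀(0.0021483) ≈ -53.36 dB
∠H = 0.00° − 75.98° = -75.98°

ω = 803: -45.9 dB, -54.9°; ω = 2258: -53.4 dB, -76.0°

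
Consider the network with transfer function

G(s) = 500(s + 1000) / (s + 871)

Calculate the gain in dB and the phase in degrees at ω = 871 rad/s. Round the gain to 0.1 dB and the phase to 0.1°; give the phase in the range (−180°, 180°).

At s = jω = j871:
zero (s+1000): 1000 + j871 → |·| = √(1000²+871²) = √1758641 ≈ 1326.1, ∠ = arctan(871/1000) ≈ 41.06°
pole (s+871): 871 + j871 → |·| = √(871²+871²) = √1517282 ≈ 1231.8, ∠ = arctan(871/871) ≈ 45.00°
|G| = 500 · 1326.1 / 1231.8 ≈ 538.28
Gain = 20 log₁₀(538.28) ≈ 54.62 dB
∠G = 41.06° − 45.00° = -3.94°

54.6 dB, -3.9°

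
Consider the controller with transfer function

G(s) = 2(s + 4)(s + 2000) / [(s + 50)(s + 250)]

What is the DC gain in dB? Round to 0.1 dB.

2.1 dB

G(0) = 2·4·2000 / (50·250) = 1.28
20 log₁₀(1.28) ≈ 2.14 dB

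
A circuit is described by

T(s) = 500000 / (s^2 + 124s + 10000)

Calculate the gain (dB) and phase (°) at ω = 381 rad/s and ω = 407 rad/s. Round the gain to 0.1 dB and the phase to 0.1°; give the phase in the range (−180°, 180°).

At s = jω = j381:
quadratic: (j381)² + 124·j381 + 10000 = -135161 + j47244 → |·| ≈ 1.4318e+05, ∠ ≈ 160.73°
|T| = 500000 / 1.4318e+05 ≈ 3.4921
Gain = 20 log₁₀(3.4921) ≈ 10.86 dB
∠T = 0.00° − 160.73° = -160.73°

At s = jω = j407:
quadratic: (j407)² + 124·j407 + 10000 = -155649 + j50468 → |·| ≈ 1.6363e+05, ∠ ≈ 162.04°
|T| = 500000 / 1.6363e+05 ≈ 3.0557
Gain = 20 log₁₀(3.0557) ≈ 9.70 dB
∠T = 0.00° − 162.04° = -162.04°

ω = 381: 10.9 dB, -160.7°; ω = 407: 9.7 dB, -162.0°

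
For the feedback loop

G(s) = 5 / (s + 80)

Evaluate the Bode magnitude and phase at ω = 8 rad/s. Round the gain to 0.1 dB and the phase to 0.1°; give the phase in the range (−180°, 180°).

Substitute s = j8:
Numerator: 5 = 5 + j0
Denominator: (j8) + 80 = 80 + j8
|N| = √(5² + 0²) ≈ 5, ∠N ≈ 0.00°
|D| = √(80² + 8²) ≈ 80.399, ∠D ≈ 5.71°
|G| = 5 / 80.399 ≈ 0.06219
Gain = 20 log₁₀(0.06219) ≈ -24.13 dB
∠G = 0.00° − 5.71° = -5.71°

-24.1 dB, -5.7°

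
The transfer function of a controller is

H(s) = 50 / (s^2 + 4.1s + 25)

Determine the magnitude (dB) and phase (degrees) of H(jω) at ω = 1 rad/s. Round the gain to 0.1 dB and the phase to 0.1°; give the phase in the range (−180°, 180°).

6.3 dB, -9.7°

At s = jω = j1:
quadratic: (j1)² + 4.1·j1 + 25 = 24 + j4.1 → |·| ≈ 24.348, ∠ ≈ 9.69°
|H| = 50 / 24.348 ≈ 2.0536
Gain = 20 log₁₀(2.0536) ≈ 6.25 dB
∠H = 0.00° − 9.69° = -9.69°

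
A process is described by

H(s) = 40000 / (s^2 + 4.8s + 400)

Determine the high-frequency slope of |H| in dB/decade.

-40 dB/decade

Each pole contributes −20 dB/decade at high frequency; each zero contributes +20 dB/decade.
Net: 0 zero(s) − 2 pole(s) → -40 dB/decade.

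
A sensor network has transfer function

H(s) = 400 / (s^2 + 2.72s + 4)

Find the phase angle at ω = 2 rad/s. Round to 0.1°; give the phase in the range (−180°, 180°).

-90.0°

At s = jω = j2:
quadratic: (j2)² + 2.72·j2 + 4 = 0 + j5.44 → |·| ≈ 5.44, ∠ ≈ 90.00°
∠H = 0.00° − 90.00° = -90.00°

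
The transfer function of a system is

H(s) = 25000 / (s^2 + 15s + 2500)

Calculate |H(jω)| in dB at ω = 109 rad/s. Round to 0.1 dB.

8.4 dB

At s = jω = j109:
quadratic: (j109)² + 15·j109 + 2500 = -9381 + j1635 → |·| ≈ 9522.4, ∠ ≈ 170.11°
|H| = 25000 / 9522.4 ≈ 2.6254
Gain = 20 log₁₀(2.6254) ≈ 8.38 dB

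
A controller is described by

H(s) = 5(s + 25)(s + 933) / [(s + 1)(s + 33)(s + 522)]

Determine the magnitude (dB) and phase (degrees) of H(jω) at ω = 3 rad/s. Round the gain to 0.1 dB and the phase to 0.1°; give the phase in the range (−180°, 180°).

At s = jω = j3:
zero (s+25): 25 + j3 → |·| = √(25²+3²) = √634 ≈ 25.179, ∠ = arctan(3/25) ≈ 6.84°
zero (s+933): 933 + j3 → |·| = √(933²+3²) = √870498 ≈ 933, ∠ = arctan(3/933) ≈ 0.18°
pole (s+1): 1 + j3 → |·| = √(1²+3²) = √10 ≈ 3.1623, ∠ = arctan(3/1) ≈ 71.57°
pole (s+33): 33 + j3 → |·| = √(33²+3²) = √1098 ≈ 33.136, ∠ = arctan(3/33) ≈ 5.19°
pole (s+522): 522 + j3 → |·| = √(522²+3²) = √272493 ≈ 522.01, ∠ = arctan(3/522) ≈ 0.33°
|H| = 5 · 23492 / 54699 ≈ 2.1474
Gain = 20 log₁₀(2.1474) ≈ 6.64 dB
∠H = 7.02° − 77.09° = -70.07°

6.6 dB, -70.1°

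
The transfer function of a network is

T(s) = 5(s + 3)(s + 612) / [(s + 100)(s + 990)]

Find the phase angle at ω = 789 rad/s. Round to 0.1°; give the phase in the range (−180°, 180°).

At s = jω = j789:
zero (s+3): 3 + j789 → |·| = √(3²+789²) = √622530 ≈ 789.01, ∠ = arctan(789/3) ≈ 89.78°
zero (s+612): 612 + j789 → |·| = √(612²+789²) = √997065 ≈ 998.53, ∠ = arctan(789/612) ≈ 52.20°
pole (s+100): 100 + j789 → |·| = √(100²+789²) = √632521 ≈ 795.31, ∠ = arctan(789/100) ≈ 82.78°
pole (s+990): 990 + j789 → |·| = √(990²+789²) = √1602621 ≈ 1265.9, ∠ = arctan(789/990) ≈ 38.55°
∠T = 141.98° − 121.33° = 20.65°

20.7°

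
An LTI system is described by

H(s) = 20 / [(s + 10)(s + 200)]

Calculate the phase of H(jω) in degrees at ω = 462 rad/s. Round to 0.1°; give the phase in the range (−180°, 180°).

-155.4°

At s = jω = j462:
pole (s+10): 10 + j462 → |·| = √(10²+462²) = √213544 ≈ 462.11, ∠ = arctan(462/10) ≈ 88.76°
pole (s+200): 200 + j462 → |·| = √(200²+462²) = √253444 ≈ 503.43, ∠ = arctan(462/200) ≈ 66.59°
∠H = 0.00° − 155.35° = -155.35°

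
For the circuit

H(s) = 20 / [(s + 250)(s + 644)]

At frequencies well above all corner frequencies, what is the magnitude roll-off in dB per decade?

-40 dB/decade

Each pole contributes −20 dB/decade at high frequency; each zero contributes +20 dB/decade.
Net: 0 zero(s) − 2 pole(s) → -40 dB/decade.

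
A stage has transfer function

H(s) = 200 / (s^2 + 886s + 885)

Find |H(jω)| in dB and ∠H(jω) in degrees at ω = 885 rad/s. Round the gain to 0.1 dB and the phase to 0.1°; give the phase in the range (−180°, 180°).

-74.9 dB, -134.9°

Substitute s = j885:
Numerator: 200 = 200 + j0
Denominator: (j885)^2 + 886(j885) + 885 = -782340 + j784110
|N| = √(200² + 0²) ≈ 200, ∠N ≈ 0.00°
|D| = √(782340² + 784110²) ≈ 1.1076e+06, ∠D ≈ 134.94°
|H| = 200 / 1.1076e+06 ≈ 0.00018057
Gain = 20 log₁₀(0.00018057) ≈ -74.87 dB
∠H = 0.00° − 134.94° = -134.94°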